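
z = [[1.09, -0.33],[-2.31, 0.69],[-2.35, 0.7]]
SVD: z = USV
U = [[-0.31,-0.91], [0.67,-0.01], [0.68,-0.41]]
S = [3.62, 0.0]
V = [[-0.96, 0.29], [0.29, 0.96]]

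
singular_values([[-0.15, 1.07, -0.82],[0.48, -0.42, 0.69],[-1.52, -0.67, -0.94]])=[2.05, 1.47, 0.01]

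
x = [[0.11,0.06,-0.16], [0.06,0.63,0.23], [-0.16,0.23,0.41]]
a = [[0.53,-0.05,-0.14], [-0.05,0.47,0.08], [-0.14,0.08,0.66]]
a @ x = [[0.08, -0.03, -0.15], [0.01, 0.31, 0.15], [-0.12, 0.19, 0.31]]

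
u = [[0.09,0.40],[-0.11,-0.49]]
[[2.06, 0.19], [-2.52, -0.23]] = u @ [[1.37, 3.32],  [4.84, -0.28]]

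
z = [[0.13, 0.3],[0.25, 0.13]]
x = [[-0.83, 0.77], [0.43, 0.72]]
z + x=[[-0.70,1.07],[0.68,0.85]]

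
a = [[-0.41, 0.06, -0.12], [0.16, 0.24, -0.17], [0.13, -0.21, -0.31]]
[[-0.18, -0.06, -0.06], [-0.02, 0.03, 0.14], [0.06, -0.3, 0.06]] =a@ [[0.36, 0.04, 0.25],  [-0.23, 0.54, 0.24],  [0.12, 0.63, -0.24]]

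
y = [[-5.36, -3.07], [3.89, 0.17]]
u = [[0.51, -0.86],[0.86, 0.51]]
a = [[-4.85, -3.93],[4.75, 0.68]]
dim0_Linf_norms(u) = [0.86, 0.86]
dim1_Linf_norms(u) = [0.86, 0.86]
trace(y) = -5.19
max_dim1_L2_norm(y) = 6.18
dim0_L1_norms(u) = [1.37, 1.37]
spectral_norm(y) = 7.14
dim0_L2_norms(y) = [6.62, 3.07]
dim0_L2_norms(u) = [1.0, 1.0]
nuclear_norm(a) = 9.63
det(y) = 11.03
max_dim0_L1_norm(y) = 9.25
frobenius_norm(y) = 7.30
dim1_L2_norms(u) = [1.0, 1.0]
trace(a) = -4.17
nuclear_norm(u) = 2.00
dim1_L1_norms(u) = [1.37, 1.37]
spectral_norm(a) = 7.61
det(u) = 1.00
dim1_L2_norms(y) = [6.18, 3.89]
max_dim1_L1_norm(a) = 8.78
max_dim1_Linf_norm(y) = 5.36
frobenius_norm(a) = 7.87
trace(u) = 1.02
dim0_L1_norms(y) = [9.25, 3.24]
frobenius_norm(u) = 1.41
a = y + u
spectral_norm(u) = 1.00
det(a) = 15.37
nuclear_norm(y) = 8.68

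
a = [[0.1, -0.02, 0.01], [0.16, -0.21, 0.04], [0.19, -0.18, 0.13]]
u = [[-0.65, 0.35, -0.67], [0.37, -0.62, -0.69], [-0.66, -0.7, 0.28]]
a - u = [[0.75,-0.37,0.68], [-0.21,0.41,0.73], [0.85,0.52,-0.15]]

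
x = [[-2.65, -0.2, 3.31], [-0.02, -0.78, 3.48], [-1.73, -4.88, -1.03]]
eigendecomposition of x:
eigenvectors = [[-0.94+0.00j, (0.16-0.45j), (0.16+0.45j)], [(0.31+0j), (-0.04-0.52j), -0.04+0.52j], [-0.13+0.00j, 0.71+0.00j, (0.71-0j)]]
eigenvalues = [(-2.15+0j), (-1.16+4.69j), (-1.16-4.69j)]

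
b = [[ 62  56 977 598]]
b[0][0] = 62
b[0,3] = 598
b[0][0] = 62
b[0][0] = 62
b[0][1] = 56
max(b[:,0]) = 62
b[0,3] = 598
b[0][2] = 977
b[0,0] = 62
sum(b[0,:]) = 1693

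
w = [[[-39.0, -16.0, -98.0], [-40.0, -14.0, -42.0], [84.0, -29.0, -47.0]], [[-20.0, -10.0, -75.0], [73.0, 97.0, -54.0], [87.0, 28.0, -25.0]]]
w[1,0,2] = -75.0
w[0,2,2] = -47.0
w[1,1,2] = -54.0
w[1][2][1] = 28.0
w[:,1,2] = [-42.0, -54.0]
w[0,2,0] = 84.0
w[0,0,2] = -98.0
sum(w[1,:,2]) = -154.0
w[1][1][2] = -54.0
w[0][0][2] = -98.0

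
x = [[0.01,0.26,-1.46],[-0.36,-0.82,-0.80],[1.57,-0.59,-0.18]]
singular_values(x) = [1.73, 1.65, 0.89]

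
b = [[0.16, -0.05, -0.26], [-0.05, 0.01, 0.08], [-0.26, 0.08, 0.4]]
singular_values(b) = [0.58, 0.01, 0.0]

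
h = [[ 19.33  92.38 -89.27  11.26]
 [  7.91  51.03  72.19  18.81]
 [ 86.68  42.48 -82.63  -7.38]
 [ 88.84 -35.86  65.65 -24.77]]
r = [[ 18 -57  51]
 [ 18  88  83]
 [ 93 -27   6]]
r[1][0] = 18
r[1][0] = 18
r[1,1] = 88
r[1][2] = 83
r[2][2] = 6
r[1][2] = 83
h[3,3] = -24.77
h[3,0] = 88.84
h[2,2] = -82.63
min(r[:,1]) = -57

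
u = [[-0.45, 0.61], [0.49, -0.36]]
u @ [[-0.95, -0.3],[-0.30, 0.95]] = [[0.24, 0.71], [-0.36, -0.49]]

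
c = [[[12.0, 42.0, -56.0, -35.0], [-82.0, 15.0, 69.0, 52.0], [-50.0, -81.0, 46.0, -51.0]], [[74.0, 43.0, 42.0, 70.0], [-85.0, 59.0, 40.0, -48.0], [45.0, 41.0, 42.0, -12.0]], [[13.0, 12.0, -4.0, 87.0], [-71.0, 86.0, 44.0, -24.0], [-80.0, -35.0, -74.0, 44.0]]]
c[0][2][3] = -51.0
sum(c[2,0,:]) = 108.0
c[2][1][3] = -24.0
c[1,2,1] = 41.0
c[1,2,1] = 41.0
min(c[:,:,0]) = -85.0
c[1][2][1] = 41.0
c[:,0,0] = [12.0, 74.0, 13.0]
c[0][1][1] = 15.0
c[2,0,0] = 13.0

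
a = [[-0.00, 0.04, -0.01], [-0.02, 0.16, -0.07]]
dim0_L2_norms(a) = [0.02, 0.16, 0.07]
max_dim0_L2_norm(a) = 0.16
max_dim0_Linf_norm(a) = 0.16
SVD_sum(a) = [[-0.0, 0.04, -0.02], [-0.02, 0.16, -0.07]] + [[0.00, 0.00, 0.01], [-0.00, -0.0, -0.00]]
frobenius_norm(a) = 0.18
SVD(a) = [[-0.22,-0.97], [-0.97,0.22]] @ diag([0.1803741641184575, 0.008072231325212885]) @ [[0.11, -0.91, 0.39], [-0.56, -0.38, -0.74]]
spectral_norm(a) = 0.18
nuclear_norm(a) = 0.19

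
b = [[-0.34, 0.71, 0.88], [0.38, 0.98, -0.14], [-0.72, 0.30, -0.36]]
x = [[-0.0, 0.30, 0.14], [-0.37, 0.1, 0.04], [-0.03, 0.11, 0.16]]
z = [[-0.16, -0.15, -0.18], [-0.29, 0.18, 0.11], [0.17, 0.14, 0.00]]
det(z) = 0.01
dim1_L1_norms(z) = [0.49, 0.58, 0.31]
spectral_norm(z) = 0.37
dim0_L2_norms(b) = [0.88, 1.25, 0.96]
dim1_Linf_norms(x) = [0.3, 0.37, 0.16]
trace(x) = 0.26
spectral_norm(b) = 1.32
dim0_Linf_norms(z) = [0.29, 0.18, 0.18]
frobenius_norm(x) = 0.54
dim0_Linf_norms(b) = [0.72, 0.98, 0.88]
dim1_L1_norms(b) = [1.93, 1.5, 1.38]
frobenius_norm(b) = 1.80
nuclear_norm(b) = 3.06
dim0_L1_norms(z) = [0.62, 0.47, 0.29]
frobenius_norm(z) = 0.51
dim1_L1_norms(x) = [0.44, 0.51, 0.3]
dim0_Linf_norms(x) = [0.37, 0.3, 0.16]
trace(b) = 0.28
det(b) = 1.00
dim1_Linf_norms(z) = [0.18, 0.29, 0.17]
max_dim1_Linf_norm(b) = 0.98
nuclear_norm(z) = 0.80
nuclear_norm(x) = 0.84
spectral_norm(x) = 0.44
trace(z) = 0.02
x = b @ z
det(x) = 0.01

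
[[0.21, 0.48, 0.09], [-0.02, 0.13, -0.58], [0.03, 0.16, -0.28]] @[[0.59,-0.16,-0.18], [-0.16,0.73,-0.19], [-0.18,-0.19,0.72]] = [[0.03, 0.30, -0.06], [0.07, 0.21, -0.44], [0.04, 0.17, -0.24]]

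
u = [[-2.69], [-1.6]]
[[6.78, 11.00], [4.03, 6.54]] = u@[[-2.52, -4.09]]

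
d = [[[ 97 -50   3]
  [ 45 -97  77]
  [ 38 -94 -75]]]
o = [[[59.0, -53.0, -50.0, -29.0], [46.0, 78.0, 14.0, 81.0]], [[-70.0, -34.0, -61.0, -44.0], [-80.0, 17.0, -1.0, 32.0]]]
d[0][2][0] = 38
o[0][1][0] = 46.0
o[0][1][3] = 81.0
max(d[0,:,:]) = 97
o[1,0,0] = -70.0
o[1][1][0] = -80.0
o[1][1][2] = -1.0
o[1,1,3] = 32.0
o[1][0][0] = -70.0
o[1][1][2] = -1.0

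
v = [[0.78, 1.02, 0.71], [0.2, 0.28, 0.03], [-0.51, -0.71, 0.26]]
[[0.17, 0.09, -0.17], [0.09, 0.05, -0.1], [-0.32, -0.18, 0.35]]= v @ [[0.28,0.15,-0.29], [0.15,0.09,-0.17], [-0.29,-0.17,0.33]]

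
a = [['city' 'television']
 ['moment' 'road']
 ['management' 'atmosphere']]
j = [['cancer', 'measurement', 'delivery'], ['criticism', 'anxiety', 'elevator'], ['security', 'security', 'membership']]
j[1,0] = 'criticism'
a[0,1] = 'television'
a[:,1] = ['television', 'road', 'atmosphere']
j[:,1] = ['measurement', 'anxiety', 'security']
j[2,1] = 'security'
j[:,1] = ['measurement', 'anxiety', 'security']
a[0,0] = 'city'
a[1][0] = 'moment'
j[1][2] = 'elevator'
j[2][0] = 'security'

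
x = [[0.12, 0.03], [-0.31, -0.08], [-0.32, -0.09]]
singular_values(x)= [0.48, 0.01]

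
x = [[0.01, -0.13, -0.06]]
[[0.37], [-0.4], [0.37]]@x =[[0.0, -0.05, -0.02], [-0.0, 0.05, 0.02], [0.00, -0.05, -0.02]]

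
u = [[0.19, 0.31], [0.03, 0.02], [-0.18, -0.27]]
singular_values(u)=[0.49, 0.02]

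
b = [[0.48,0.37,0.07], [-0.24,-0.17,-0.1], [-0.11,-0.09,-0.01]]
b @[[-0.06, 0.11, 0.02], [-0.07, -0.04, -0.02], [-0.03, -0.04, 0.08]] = [[-0.06, 0.04, 0.01],[0.03, -0.02, -0.01],[0.01, -0.01, -0.00]]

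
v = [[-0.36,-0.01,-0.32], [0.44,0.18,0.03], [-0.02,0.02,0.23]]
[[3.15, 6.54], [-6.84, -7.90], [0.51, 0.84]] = v @ [[-10.54, -19.71], [-12.62, 4.00], [2.40, 1.61]]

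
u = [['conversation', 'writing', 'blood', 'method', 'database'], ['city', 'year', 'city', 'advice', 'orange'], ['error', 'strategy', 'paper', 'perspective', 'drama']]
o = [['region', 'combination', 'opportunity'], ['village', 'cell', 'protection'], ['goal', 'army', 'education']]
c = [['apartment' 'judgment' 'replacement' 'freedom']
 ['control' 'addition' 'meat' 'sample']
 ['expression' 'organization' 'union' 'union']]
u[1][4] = 'orange'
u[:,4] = ['database', 'orange', 'drama']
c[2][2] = 'union'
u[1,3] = 'advice'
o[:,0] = ['region', 'village', 'goal']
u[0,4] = 'database'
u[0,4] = 'database'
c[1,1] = 'addition'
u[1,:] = ['city', 'year', 'city', 'advice', 'orange']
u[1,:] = ['city', 'year', 'city', 'advice', 'orange']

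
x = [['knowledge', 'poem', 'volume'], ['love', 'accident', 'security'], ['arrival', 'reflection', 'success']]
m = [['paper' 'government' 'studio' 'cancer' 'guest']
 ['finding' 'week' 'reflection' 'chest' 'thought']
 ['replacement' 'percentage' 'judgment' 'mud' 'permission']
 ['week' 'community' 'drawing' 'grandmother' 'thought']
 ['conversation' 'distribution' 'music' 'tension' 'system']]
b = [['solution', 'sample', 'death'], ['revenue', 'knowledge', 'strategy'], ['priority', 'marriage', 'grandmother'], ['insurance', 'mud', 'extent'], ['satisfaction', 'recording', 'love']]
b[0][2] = 'death'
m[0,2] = 'studio'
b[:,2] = ['death', 'strategy', 'grandmother', 'extent', 'love']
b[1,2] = 'strategy'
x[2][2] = 'success'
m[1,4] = 'thought'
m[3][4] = 'thought'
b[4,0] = 'satisfaction'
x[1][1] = 'accident'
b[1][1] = 'knowledge'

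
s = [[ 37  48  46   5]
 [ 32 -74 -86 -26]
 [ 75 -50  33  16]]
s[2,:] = [75, -50, 33, 16]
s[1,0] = 32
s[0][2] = 46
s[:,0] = [37, 32, 75]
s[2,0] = 75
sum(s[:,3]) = -5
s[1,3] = -26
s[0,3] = 5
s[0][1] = 48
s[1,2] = -86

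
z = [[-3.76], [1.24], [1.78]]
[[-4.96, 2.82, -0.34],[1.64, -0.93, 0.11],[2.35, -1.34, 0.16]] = z @ [[1.32,-0.75,0.09]]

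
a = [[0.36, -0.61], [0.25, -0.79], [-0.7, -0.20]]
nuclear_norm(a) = 1.82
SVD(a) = [[-0.65, 0.03], [-0.75, -0.22], [0.15, -0.97]] @ diag([1.0899463084543113, 0.7282287035587238]) @ [[-0.48, 0.88], [0.88, 0.48]]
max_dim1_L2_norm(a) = 0.83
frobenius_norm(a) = 1.31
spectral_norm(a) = 1.09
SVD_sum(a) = [[0.34, -0.62],[0.39, -0.71],[-0.08, 0.14]] + [[0.02, 0.01],[-0.14, -0.08],[-0.62, -0.34]]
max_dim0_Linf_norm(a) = 0.79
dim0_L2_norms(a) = [0.83, 1.02]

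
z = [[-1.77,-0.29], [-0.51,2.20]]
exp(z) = [[0.25, -0.66], [-1.16, 9.28]]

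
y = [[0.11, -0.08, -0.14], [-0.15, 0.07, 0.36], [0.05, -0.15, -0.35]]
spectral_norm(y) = 0.57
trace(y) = -0.17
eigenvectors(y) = [[0.80+0.00j,(0.06-0.11j),(0.06+0.11j)], [-0.54+0.00j,(-0.82+0j),-0.82-0.00j], [(0.26+0j),(0.51-0.24j),0.51+0.24j]]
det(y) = 0.00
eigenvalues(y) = [(0.12+0j), (-0.14+0.08j), (-0.14-0.08j)]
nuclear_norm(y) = 0.73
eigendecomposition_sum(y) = [[(0.12-0j), -0.03-0.00j, -0.06-0.00j],  [-0.08+0.00j, 0.02+0.00j, (0.04+0j)],  [(0.04-0j), -0.01-0.00j, (-0.02-0j)]] + [[(-0-0.01j), -0.03-0.01j, -0.04+0.00j], [-0.03+0.05j, (0.03+0.19j), (0.16+0.22j)], [(0.01-0.04j), (-0.07-0.11j), (-0.17-0.09j)]] + [[(-0+0.01j),(-0.03+0.01j),(-0.04-0j)], [-0.03-0.05j,0.03-0.19j,(0.16-0.22j)], [(0.01+0.04j),-0.07+0.11j,(-0.17+0.09j)]]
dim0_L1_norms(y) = [0.31, 0.3, 0.85]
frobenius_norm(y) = 0.59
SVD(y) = [[-0.32, -0.45, 0.83], [0.68, 0.50, 0.53], [-0.66, 0.74, 0.15]] @ diag([0.574037300216298, 0.0975246277546724, 0.05975052252236945]) @ [[-0.3,0.30,0.91], [-0.90,-0.41,-0.16], [0.32,-0.86,0.39]]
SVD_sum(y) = [[0.05, -0.05, -0.17], [-0.12, 0.12, 0.36], [0.11, -0.11, -0.34]] + [[0.04, 0.02, 0.01], [-0.04, -0.02, -0.01], [-0.06, -0.03, -0.01]] + [[0.02, -0.04, 0.02], [0.01, -0.03, 0.01], [0.00, -0.01, 0.0]]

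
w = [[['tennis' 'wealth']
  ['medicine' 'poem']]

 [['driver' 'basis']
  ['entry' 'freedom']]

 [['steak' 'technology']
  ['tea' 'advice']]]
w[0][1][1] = 'poem'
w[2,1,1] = 'advice'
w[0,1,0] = 'medicine'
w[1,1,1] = 'freedom'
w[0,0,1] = 'wealth'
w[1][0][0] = 'driver'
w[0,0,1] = 'wealth'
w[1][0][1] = 'basis'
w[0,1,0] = 'medicine'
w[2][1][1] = 'advice'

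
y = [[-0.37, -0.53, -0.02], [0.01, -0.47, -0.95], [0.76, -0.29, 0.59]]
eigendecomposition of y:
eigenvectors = [[-0.20+0.00j, (-0.3-0.59j), (-0.3+0.59j)],[(0.54+0j), -0.67+0.00j, -0.67-0.00j],[-0.82+0.00j, (-0.1+0.33j), (-0.1-0.33j)]]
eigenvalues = [(0.97+0j), (-0.61+0.48j), (-0.61-0.48j)]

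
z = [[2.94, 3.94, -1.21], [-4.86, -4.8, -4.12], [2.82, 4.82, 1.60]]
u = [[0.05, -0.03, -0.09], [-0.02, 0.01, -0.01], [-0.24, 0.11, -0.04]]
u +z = [[2.99, 3.91, -1.3], [-4.88, -4.79, -4.13], [2.58, 4.93, 1.56]]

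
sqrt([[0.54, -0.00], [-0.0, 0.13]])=[[0.73, -0.0], [-0.0, 0.36]]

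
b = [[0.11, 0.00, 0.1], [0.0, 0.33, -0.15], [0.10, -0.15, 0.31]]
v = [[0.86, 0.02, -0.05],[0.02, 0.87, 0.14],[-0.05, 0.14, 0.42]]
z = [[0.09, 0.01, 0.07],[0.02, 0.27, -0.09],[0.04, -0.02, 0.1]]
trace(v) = 2.15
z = v @ b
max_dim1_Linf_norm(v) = 0.87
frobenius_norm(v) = 1.31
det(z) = 0.00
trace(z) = 0.46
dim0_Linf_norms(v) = [0.86, 0.87, 0.42]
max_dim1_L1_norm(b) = 0.56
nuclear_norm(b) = 0.75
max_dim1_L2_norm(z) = 0.29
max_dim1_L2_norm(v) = 0.88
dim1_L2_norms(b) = [0.15, 0.36, 0.36]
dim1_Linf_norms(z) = [0.09, 0.27, 0.1]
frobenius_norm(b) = 0.53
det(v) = 0.29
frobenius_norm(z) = 0.33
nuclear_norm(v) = 2.15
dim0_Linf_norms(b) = [0.11, 0.33, 0.31]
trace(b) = 0.75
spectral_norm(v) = 0.91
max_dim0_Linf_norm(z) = 0.27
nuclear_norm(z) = 0.47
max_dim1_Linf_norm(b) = 0.33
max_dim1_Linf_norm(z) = 0.27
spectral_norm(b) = 0.48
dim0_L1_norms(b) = [0.21, 0.48, 0.56]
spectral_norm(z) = 0.29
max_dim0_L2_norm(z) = 0.27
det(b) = 0.01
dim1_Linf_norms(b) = [0.11, 0.33, 0.31]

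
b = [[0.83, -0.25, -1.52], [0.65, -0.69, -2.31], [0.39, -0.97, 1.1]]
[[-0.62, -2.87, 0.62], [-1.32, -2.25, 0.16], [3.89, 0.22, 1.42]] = b @[[1.49, -2.98, 1.46], [-1.71, -0.95, -0.37], [1.50, 0.42, 0.45]]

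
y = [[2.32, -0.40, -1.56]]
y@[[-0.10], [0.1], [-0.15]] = [[-0.04]]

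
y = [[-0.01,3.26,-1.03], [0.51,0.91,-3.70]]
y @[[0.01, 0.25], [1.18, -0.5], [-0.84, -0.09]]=[[4.71, -1.54], [4.19, 0.01]]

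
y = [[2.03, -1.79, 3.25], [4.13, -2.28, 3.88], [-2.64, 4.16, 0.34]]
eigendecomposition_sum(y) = [[0.92+2.40j, (-1.35-1.61j), 0.96+0.16j], [(1.92+1.5j), -1.88-0.65j, 0.86-0.34j], [(-1.44-1.35j), (1.47+0.66j), (-0.72+0.21j)]] + [[0.92-2.40j, (-1.35+1.61j), 0.96-0.16j], [(1.92-1.5j), (-1.88+0.65j), 0.86+0.34j], [-1.44+1.35j, (1.47-0.66j), (-0.72-0.21j)]] + [[(0.18-0j), (0.92+0j), 1.34-0.00j],[0.29-0.00j, (1.49+0j), 2.17-0.00j],[0.24-0.00j, (1.21+0j), (1.77-0j)]]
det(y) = 22.78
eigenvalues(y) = [(-1.67+1.96j), (-1.67-1.96j), (3.44+0j)]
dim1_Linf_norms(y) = [3.25, 4.13, 4.16]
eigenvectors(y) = [[(-0.63+0j), -0.63-0.00j, 0.43+0.00j], [-0.52+0.31j, (-0.52-0.31j), (0.7+0j)], [0.44-0.21j, (0.44+0.21j), (0.57+0j)]]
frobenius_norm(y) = 8.92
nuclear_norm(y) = 12.48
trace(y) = 0.09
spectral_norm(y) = 8.15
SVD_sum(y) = [[2.59, -2.22, 2.11],[3.86, -3.30, 3.14],[-2.47, 2.12, -2.01]] + [[-0.08, 0.76, 0.9], [-0.08, 0.78, 0.92], [-0.21, 2.01, 2.38]] + [[-0.48,-0.33,0.24], [0.35,0.25,-0.18], [0.05,0.03,-0.02]]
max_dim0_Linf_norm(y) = 4.16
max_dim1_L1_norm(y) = 10.29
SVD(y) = [[-0.49, 0.33, -0.8], [-0.73, 0.34, 0.59], [0.47, 0.88, 0.08]] @ diag([8.147588447503683, 3.5472977294016346, 0.7883408584403512]) @ [[-0.65, 0.55, -0.53],[-0.07, 0.64, 0.76],[0.76, 0.53, -0.38]]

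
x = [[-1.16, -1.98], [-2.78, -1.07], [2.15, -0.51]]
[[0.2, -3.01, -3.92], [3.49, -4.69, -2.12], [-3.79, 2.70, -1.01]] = x @ [[-1.57, 1.42, 0.0], [0.82, 0.69, 1.98]]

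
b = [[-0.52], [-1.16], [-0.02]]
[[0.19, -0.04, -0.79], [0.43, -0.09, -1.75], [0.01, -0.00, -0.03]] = b @ [[-0.37,0.08,1.51]]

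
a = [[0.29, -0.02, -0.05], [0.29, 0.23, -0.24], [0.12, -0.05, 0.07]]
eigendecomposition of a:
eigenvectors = [[(0.21+0j),(0.12-0.25j),0.12+0.25j], [0.66+0.00j,-0.90+0.00j,-0.90-0.00j], [0.72+0.00j,(0.28-0.2j),0.28+0.20j]]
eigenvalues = [(0.06+0j), (0.26+0.03j), (0.26-0.03j)]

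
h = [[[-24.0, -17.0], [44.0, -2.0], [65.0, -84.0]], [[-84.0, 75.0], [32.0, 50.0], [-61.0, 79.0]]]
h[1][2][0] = -61.0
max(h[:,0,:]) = 75.0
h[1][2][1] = 79.0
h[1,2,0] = -61.0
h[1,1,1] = 50.0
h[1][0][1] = 75.0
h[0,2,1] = -84.0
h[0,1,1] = -2.0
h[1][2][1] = 79.0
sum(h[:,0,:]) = -50.0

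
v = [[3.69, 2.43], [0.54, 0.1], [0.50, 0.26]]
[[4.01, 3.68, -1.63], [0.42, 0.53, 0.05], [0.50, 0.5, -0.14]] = v@[[0.66, 0.97, 0.31], [0.65, 0.04, -1.14]]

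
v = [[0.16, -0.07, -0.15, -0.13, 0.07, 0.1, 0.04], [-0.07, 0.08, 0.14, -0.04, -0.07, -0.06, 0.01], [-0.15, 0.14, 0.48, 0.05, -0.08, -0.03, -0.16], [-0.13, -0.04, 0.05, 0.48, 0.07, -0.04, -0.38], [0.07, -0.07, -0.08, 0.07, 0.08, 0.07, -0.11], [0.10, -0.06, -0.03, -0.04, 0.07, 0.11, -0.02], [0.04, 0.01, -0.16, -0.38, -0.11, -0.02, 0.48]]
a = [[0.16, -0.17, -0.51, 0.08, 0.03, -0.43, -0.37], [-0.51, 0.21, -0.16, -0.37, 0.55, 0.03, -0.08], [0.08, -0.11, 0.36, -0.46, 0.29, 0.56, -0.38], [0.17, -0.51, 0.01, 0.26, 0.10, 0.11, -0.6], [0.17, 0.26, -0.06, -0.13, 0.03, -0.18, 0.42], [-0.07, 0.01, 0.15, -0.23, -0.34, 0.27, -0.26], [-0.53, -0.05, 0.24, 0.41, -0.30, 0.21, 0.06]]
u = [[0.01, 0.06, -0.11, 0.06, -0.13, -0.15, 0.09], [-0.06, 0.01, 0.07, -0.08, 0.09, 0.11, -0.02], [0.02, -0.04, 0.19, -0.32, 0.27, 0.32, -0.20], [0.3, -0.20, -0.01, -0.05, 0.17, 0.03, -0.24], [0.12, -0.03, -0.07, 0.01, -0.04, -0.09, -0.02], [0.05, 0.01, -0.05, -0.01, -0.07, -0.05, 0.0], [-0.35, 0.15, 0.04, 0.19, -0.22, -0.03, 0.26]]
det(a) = -0.00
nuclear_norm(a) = 4.49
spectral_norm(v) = 0.95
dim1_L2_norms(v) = [0.29, 0.2, 0.55, 0.63, 0.21, 0.18, 0.64]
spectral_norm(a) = 1.19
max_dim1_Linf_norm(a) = 0.6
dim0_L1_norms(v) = [0.72, 0.47, 1.09, 1.19, 0.55, 0.43, 1.2]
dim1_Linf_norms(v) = [0.16, 0.14, 0.48, 0.48, 0.11, 0.11, 0.48]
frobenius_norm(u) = 1.01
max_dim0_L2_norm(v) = 0.64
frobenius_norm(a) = 2.09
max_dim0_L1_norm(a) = 2.17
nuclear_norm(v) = 1.89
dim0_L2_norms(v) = [0.29, 0.2, 0.55, 0.63, 0.21, 0.18, 0.64]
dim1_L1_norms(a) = [1.75, 1.91, 2.24, 1.76, 1.25, 1.33, 1.8]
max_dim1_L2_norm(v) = 0.64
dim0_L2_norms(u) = [0.48, 0.26, 0.25, 0.39, 0.43, 0.39, 0.42]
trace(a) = 1.35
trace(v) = 1.87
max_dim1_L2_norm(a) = 0.95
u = v @ a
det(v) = -0.00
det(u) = -0.00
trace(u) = 0.33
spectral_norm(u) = 0.85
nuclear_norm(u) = 1.59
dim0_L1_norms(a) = [1.69, 1.32, 1.49, 1.94, 1.64, 1.79, 2.17]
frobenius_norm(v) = 1.15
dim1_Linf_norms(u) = [0.15, 0.11, 0.32, 0.3, 0.12, 0.07, 0.35]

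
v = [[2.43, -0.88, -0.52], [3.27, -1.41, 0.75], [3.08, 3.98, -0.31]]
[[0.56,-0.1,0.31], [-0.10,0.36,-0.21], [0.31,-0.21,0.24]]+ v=[[2.99, -0.98, -0.21],[3.17, -1.05, 0.54],[3.39, 3.77, -0.07]]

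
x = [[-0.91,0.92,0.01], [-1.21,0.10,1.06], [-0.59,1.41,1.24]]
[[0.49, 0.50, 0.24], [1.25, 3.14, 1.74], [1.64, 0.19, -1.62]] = x @ [[-0.24, -1.99, -1.90], [0.29, -1.43, -1.61], [0.88, 0.83, -0.38]]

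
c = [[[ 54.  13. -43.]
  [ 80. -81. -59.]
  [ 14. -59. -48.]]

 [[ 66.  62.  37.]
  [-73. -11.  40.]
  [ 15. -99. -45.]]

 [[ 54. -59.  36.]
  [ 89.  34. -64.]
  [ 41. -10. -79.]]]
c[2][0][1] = -59.0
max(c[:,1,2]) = 40.0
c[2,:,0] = [54.0, 89.0, 41.0]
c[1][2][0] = 15.0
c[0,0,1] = 13.0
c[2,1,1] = 34.0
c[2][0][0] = 54.0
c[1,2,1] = -99.0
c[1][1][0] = -73.0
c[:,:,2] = [[-43.0, -59.0, -48.0], [37.0, 40.0, -45.0], [36.0, -64.0, -79.0]]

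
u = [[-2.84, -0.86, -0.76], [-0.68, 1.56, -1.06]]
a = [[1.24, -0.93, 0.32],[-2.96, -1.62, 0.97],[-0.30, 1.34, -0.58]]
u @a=[[-0.75, 3.02, -1.3],[-5.14, -3.32, 1.91]]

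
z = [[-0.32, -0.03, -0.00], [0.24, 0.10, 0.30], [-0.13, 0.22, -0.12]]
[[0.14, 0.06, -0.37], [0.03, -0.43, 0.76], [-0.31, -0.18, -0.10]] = z @ [[-0.33, -0.05, 1.08],  [-1.17, -1.37, 0.91],  [0.76, -0.93, 1.35]]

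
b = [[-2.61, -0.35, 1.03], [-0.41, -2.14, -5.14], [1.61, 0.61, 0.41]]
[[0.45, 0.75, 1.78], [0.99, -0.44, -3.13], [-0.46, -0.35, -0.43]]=b @ [[-0.21, -0.27, -0.57], [-0.11, 0.09, 0.49], [-0.13, 0.07, 0.45]]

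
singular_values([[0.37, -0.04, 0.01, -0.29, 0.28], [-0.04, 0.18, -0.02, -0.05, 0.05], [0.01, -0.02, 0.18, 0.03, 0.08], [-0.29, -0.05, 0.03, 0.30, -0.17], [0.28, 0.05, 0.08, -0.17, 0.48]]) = [0.89, 0.29, 0.22, 0.12, 0.0]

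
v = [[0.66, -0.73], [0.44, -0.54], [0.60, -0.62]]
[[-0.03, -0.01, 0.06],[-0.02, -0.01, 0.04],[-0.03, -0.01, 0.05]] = v@[[-0.03, -0.01, 0.06], [0.02, 0.01, -0.03]]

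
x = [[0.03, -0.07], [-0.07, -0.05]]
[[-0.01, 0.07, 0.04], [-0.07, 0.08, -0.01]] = x @ [[0.63, -0.40, 0.37], [0.46, -1.14, -0.39]]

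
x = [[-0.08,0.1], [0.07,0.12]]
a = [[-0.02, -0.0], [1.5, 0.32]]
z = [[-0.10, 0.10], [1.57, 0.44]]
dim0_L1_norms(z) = [1.67, 0.54]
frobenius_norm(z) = 1.64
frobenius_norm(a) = 1.53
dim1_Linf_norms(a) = [0.02, 1.5]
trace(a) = 0.30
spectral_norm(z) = 1.63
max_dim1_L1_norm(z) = 2.01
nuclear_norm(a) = 1.54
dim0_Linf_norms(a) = [1.5, 0.32]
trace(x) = 0.04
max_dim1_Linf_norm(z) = 1.57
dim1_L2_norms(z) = [0.14, 1.63]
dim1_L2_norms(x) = [0.13, 0.14]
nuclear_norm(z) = 1.76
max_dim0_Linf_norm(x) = 0.12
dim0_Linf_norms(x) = [0.08, 0.12]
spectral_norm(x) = 0.16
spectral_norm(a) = 1.53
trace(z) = 0.34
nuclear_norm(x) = 0.26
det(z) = -0.20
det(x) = -0.02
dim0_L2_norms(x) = [0.11, 0.16]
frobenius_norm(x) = 0.19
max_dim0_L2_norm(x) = 0.16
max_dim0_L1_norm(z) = 1.67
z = a + x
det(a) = -0.01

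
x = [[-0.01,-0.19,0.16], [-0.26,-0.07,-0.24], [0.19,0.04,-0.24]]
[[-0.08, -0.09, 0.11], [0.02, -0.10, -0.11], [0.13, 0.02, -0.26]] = x @ [[0.20, 0.13, -0.35], [0.13, 0.56, 0.11], [-0.35, 0.11, 0.82]]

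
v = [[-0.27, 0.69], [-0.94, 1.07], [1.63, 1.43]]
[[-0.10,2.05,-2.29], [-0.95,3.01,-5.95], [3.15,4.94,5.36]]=v@ [[1.53, 0.32, 4.61], [0.46, 3.09, -1.51]]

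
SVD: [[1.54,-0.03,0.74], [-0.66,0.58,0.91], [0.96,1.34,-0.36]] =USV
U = [[-0.71, 0.57, -0.41], [0.15, -0.45, -0.88], [-0.68, -0.69, 0.23]]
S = [2.03, 1.33, 1.22]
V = [[-0.92, -0.40, -0.07], [0.38, -0.91, 0.2], [0.14, -0.15, -0.98]]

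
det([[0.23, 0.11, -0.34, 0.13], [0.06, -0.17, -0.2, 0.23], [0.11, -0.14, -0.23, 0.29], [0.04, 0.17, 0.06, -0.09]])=-0.000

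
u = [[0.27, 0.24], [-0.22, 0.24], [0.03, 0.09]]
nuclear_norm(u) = 0.70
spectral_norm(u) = 0.37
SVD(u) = [[-0.97, 0.09], [-0.05, -0.99], [-0.23, -0.12]] @ diag([0.37075636948983554, 0.32869395261050444]) @ [[-0.69, -0.72], [0.72, -0.69]]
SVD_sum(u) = [[0.25, 0.26], [0.01, 0.01], [0.06, 0.06]] + [[0.02, -0.02], [-0.23, 0.23], [-0.03, 0.03]]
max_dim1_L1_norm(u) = 0.51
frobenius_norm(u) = 0.50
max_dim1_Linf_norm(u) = 0.27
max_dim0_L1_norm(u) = 0.57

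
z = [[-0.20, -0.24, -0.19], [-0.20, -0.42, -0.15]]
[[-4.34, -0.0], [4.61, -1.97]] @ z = [[0.87, 1.04, 0.82], [-0.53, -0.28, -0.58]]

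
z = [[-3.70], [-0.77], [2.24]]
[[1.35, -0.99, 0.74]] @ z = [[-2.58]]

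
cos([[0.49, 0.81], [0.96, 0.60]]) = [[0.57, -0.37], [-0.44, 0.52]]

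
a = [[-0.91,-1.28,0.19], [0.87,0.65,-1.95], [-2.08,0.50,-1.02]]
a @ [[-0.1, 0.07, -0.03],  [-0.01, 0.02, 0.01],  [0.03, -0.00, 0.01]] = [[0.11, -0.09, 0.02], [-0.15, 0.07, -0.04], [0.17, -0.14, 0.06]]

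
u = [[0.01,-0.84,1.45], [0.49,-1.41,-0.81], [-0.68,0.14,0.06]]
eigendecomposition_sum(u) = [[-0.01+0.59j, (-0.13-0.27j), (0.91-0.15j)], [(0.22+0.03j), -0.11+0.04j, -0.02-0.35j], [(-0.34-0j), (0.16-0.07j), 0.09+0.53j]] + [[-0.01-0.59j, (-0.13+0.27j), 0.91+0.15j], [0.22-0.03j, (-0.11-0.04j), (-0.02+0.35j)], [(-0.34+0j), 0.16+0.07j, 0.09-0.53j]] + [[(0.02-0j), -0.59+0.00j, (-0.38+0j)],[0.05-0.00j, -1.20+0.00j, -0.77+0.00j],[0.01-0.00j, (-0.17+0j), -0.11+0.00j]]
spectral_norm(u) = 1.74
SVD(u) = [[-0.11, 0.99, 0.01], [-0.97, -0.11, 0.22], [0.22, 0.01, 0.97]] @ diag([1.73761160269433, 1.6751677307184487, 0.5938173053571635]) @ [[-0.36,0.86,0.37], [-0.03,-0.41,0.91], [-0.93,-0.32,-0.17]]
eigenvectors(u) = [[-0.82+0.00j, -0.82-0.00j, 0.44+0.00j],[-0.03+0.31j, (-0.03-0.31j), (0.89+0j)],[0.00-0.48j, 0.00+0.48j, 0.13+0.00j]]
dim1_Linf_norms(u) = [1.45, 1.41, 0.68]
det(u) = -1.73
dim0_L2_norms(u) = [0.84, 1.65, 1.66]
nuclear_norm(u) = 4.01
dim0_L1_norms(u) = [1.18, 2.39, 2.32]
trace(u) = -1.34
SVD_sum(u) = [[0.07, -0.16, -0.07],[0.61, -1.44, -0.62],[-0.14, 0.33, 0.14]] + [[-0.05, -0.68, 1.52], [0.01, 0.07, -0.16], [-0.00, -0.01, 0.02]] + [[-0.01, -0.0, -0.00], [-0.12, -0.04, -0.02], [-0.54, -0.18, -0.1]]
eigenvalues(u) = [(-0.03+1.16j), (-0.03-1.16j), (-1.29+0j)]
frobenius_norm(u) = 2.49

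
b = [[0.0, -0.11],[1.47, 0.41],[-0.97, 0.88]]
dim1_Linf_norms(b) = [0.11, 1.47, 0.97]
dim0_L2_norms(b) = [1.76, 0.98]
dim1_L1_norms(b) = [0.11, 1.88, 1.85]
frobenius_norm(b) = 2.01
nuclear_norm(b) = 2.73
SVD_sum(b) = [[0.01, -0.0], [1.40, -0.16], [-1.06, 0.12]] + [[-0.01,-0.11], [0.07,0.57], [0.09,0.76]]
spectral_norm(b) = 1.77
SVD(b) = [[-0.01, 0.11],[-0.80, -0.60],[0.6, -0.79]] @ diag([1.7693863060037907, 0.962118547854816]) @ [[-0.99,  0.11], [-0.11,  -0.99]]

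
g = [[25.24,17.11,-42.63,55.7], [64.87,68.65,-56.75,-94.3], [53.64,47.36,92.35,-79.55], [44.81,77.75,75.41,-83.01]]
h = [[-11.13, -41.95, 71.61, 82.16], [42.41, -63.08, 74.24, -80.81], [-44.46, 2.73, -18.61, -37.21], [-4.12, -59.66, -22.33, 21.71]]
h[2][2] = -18.61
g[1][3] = -94.3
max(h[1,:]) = 74.24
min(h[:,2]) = -22.33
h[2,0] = -44.46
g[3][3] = -83.01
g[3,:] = [44.81, 77.75, 75.41, -83.01]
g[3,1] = 77.75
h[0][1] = -41.95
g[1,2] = -56.75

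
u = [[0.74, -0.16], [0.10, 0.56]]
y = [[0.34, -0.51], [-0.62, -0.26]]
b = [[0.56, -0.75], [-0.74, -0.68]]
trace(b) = -0.12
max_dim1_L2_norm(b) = 1.0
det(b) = -0.94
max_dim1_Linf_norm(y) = 0.62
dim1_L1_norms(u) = [0.9, 0.66]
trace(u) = 1.30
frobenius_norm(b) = 1.37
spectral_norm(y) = 0.71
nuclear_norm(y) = 1.28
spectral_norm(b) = 1.03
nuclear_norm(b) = 1.94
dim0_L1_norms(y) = [0.96, 0.77]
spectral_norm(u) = 0.76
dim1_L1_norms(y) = [0.85, 0.88]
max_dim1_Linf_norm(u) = 0.74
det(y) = -0.40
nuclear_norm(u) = 1.33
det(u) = 0.43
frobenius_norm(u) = 0.95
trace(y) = 0.08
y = b @ u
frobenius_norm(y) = 0.91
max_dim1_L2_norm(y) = 0.67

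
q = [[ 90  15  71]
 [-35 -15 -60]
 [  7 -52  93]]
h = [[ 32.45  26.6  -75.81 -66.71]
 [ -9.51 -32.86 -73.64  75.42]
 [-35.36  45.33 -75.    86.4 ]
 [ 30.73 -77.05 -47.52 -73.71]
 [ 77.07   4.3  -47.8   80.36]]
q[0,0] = 90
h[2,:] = [-35.36, 45.33, -75.0, 86.4]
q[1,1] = -15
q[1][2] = -60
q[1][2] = -60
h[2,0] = -35.36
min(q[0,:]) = 15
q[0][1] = 15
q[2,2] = 93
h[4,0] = 77.07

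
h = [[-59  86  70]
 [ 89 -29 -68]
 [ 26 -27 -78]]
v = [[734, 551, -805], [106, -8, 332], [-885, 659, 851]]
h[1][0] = 89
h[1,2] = -68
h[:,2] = [70, -68, -78]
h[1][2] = -68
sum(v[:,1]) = 1202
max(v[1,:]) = 332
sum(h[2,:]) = -79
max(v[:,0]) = 734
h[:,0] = [-59, 89, 26]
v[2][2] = 851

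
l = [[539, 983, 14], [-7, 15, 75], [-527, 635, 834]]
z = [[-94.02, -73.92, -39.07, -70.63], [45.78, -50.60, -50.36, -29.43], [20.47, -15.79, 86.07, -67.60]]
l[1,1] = 15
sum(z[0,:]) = -277.64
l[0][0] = 539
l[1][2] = 75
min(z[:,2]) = -50.36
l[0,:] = [539, 983, 14]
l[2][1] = 635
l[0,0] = 539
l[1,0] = -7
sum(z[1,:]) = -84.61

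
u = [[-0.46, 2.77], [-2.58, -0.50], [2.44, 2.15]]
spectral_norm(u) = 4.24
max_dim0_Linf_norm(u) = 2.77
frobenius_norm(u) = 5.04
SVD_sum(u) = [[1.15, 1.12], [-1.57, -1.53], [2.33, 2.27]] + [[-1.61, 1.65], [-1.01, 1.03], [0.11, -0.12]]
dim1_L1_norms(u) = [3.23, 3.08, 4.59]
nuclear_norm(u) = 6.96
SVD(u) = [[0.38, 0.85], [-0.52, 0.53], [0.77, -0.06]] @ diag([4.236403186493455, 2.7239471436626856]) @ [[0.72,0.7],[-0.7,0.72]]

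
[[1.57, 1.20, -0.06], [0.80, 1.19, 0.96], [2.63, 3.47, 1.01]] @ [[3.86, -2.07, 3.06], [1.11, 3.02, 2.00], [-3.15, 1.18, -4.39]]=[[7.58, 0.3, 7.47], [1.38, 3.07, 0.61], [10.82, 6.23, 10.55]]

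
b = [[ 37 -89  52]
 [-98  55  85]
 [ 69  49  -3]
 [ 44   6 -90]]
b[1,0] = -98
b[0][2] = 52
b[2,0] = 69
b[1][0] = -98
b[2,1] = 49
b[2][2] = -3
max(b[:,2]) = 85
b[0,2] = 52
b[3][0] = 44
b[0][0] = 37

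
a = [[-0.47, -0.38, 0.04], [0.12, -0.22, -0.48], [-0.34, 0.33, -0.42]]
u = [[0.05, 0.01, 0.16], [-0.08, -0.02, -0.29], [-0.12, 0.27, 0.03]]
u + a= [[-0.42, -0.37, 0.20], [0.04, -0.24, -0.77], [-0.46, 0.60, -0.39]]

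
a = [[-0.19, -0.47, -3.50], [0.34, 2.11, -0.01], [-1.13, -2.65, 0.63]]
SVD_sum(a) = [[0.05, 0.14, -0.03], [0.64, 1.94, -0.38], [-0.91, -2.74, 0.54]] + [[-0.20,-0.62,-3.47],[0.02,0.07,0.37],[0.00,0.02,0.09]] + [[-0.04,0.01,-0.00], [-0.32,0.11,-0.00], [-0.23,0.08,-0.00]]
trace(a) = 2.55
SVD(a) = [[-0.04, -0.99, -0.10], [-0.58, 0.11, -0.81], [0.82, 0.02, -0.58]] @ diag([3.6001070814712, 3.5547107624462315, 0.41756484201839555]) @ [[-0.31, -0.93, 0.19], [0.06, 0.18, 0.98], [0.95, -0.31, 0.00]]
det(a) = -5.34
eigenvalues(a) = [-1.56, 2.96, 1.16]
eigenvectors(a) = [[-0.92, 0.69, -0.90], [0.08, 0.29, 0.32], [-0.37, -0.66, 0.3]]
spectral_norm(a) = 3.60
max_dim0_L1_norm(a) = 5.23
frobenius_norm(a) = 5.08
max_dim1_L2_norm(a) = 3.54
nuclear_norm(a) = 7.57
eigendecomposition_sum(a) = [[-1.02, -1.31, -1.64], [0.09, 0.12, 0.15], [-0.41, -0.53, -0.66]] + [[0.71, 2.97, -1.08], [0.29, 1.22, -0.44], [-0.67, -2.84, 1.03]] + [[0.12, -2.13, -0.79], [-0.04, 0.77, 0.28], [-0.04, 0.72, 0.27]]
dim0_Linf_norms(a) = [1.13, 2.65, 3.5]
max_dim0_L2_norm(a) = 3.56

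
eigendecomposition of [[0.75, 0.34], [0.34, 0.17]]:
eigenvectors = [[0.91,-0.42], [0.42,0.91]]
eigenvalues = [0.91, 0.01]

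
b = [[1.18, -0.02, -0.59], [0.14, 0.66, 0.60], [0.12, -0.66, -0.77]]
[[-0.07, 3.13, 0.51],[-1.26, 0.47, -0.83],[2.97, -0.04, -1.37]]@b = [[0.42, 1.73, 1.53],[-1.52, 0.88, 1.66],[3.33, 0.82, -0.72]]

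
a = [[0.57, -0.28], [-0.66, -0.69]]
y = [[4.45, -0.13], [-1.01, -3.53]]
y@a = [[2.62,  -1.16], [1.75,  2.72]]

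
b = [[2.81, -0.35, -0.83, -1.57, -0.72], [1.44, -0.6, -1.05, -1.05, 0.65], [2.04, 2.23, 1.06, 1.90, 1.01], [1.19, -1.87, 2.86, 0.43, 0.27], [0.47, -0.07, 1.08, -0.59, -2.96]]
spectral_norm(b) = 4.14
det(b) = -0.25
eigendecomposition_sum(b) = [[1.35+0.98j, (0.02+0.21j), -0.51+1.02j, -0.66+0.59j, (-0.21+0.18j)], [(0.62+0.78j), (-0.02+0.12j), -0.46+0.50j, -0.47+0.23j, -0.15+0.07j], [1.27-1.10j, 0.21+0.02j, (0.89+0.74j), 0.43+0.78j, (0.13+0.25j)], [(0.27-1.58j), 0.17-0.11j, 1.10+0.01j, 0.79+0.31j, 0.25+0.10j], [(0.27-0.08j), (0.03+0.02j), 0.08+0.18j, 0.01+0.15j, 0.00+0.05j]] + [[(1.35-0.98j), 0.02-0.21j, (-0.51-1.02j), -0.66-0.59j, -0.21-0.18j], [0.62-0.78j, -0.02-0.12j, (-0.46-0.5j), -0.47-0.23j, -0.15-0.07j], [1.27+1.10j, (0.21-0.02j), 0.89-0.74j, (0.43-0.78j), 0.13-0.25j], [0.27+1.58j, 0.17+0.11j, (1.1-0.01j), (0.79-0.31j), 0.25-0.10j], [0.27+0.08j, (0.03-0.02j), 0.08-0.18j, (0.01-0.15j), 0.00-0.05j]] + [[(-0-0j), 0.00-0.00j, 0.00-0.00j, -0.00-0.00j, 0.00-0.00j], [0j, (-0+0j), -0.00+0.00j, 0j, -0.00+0.00j], [0.00+0.00j, -0.00+0.00j, (-0+0j), 0.00+0.00j, (-0+0j)], [-0.00-0.00j, -0j, -0j, (-0-0j), -0j], [0.00+0.00j, (-0+0j), -0.00+0.00j, 0.00+0.00j, -0.00+0.00j]] + [[0.05+0.02j, (-0.2-0.07j), (0.1-0.01j), (-0.13-0.02j), (-0.15+0.08j)], [(0.1-0.28j), (-0.28+1.05j), (-0.07-0.51j), (-0.05+0.66j), (0.48+0.75j)], [-0.26+0.04j, 0.90-0.21j, -0.36+0.25j, (0.52-0.22j), 0.37-0.66j], [(0.33-0.2j), (-1.11+0.83j), (0.33-0.56j), (-0.57+0.62j), -0.11+1.13j], [-0.04+0.67j, -0.07-2.41j, 0.46+1.04j, (-0.3-1.44j), -1.48-1.29j]] + [[0.05-0.02j, -0.20+0.07j, 0.10+0.01j, -0.13+0.02j, -0.15-0.08j], [0.10+0.28j, -0.28-1.05j, -0.07+0.51j, -0.05-0.66j, 0.48-0.75j], [-0.26-0.04j, 0.90+0.21j, -0.36-0.25j, 0.52+0.22j, 0.37+0.66j], [0.33+0.20j, (-1.11-0.83j), 0.33+0.56j, -0.57-0.62j, (-0.11-1.13j)], [-0.04-0.67j, -0.07+2.41j, 0.46-1.04j, -0.30+1.44j, (-1.48+1.29j)]]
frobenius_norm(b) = 7.45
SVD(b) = [[-0.68, 0.21, 0.47, 0.03, -0.52], [-0.27, 0.17, 0.42, -0.34, 0.78], [-0.08, -0.84, 0.38, 0.36, 0.11], [-0.49, -0.43, -0.52, -0.55, -0.03], [-0.47, 0.18, -0.43, 0.67, 0.33]] @ diag([4.13989090998072, 4.080329496516968, 3.6850894910837764, 2.8503908280622587, 0.0014224327973315059]) @ [[-0.79,0.28,-0.28,0.31,0.36], [-0.32,-0.31,-0.56,-0.59,-0.38], [0.5,0.39,-0.65,-0.11,0.40], [-0.01,0.7,-0.04,0.13,-0.7], [0.16,-0.43,-0.43,0.73,-0.27]]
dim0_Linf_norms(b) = [2.81, 2.23, 2.86, 1.9, 2.96]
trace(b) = 0.74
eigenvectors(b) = [[-0.12-0.53j, -0.12+0.53j, (0.16+0j), 0.02-0.06j, (0.02+0.06j)], [0.01-0.33j, 0.01+0.33j, (-0.43+0j), (-0.33-0.1j), -0.33+0.10j], [(-0.55+0j), -0.55-0.00j, (-0.43+0j), (0.06+0.29j), (0.06-0.29j)], [-0.41+0.33j, (-0.41-0.33j), 0.73+0.00j, (-0.26-0.36j), -0.26+0.36j], [(-0.08-0.04j), (-0.08+0.04j), -0.27+0.00j, (0.77+0j), 0.77-0.00j]]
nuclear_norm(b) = 14.76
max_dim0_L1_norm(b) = 7.95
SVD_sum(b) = [[2.22, -0.8, 0.78, -0.87, -1.02],  [0.87, -0.31, 0.30, -0.34, -0.40],  [0.25, -0.09, 0.09, -0.1, -0.11],  [1.6, -0.57, 0.56, -0.62, -0.73],  [1.52, -0.55, 0.53, -0.59, -0.7]] + [[-0.28, -0.27, -0.49, -0.52, -0.33], [-0.22, -0.21, -0.39, -0.41, -0.26], [1.09, 1.06, 1.92, 2.02, 1.3], [0.56, 0.54, 0.98, 1.04, 0.67], [-0.23, -0.23, -0.41, -0.43, -0.28]] + [[0.87, 0.67, -1.11, -0.20, 0.68], [0.78, 0.61, -1.01, -0.18, 0.62], [0.7, 0.54, -0.91, -0.16, 0.55], [-0.97, -0.75, 1.25, 0.22, -0.77], [-0.81, -0.62, 1.04, 0.18, -0.64]] + [[-0.0, 0.05, -0.00, 0.01, -0.05], [0.01, -0.68, 0.04, -0.13, 0.69], [-0.01, 0.72, -0.04, 0.14, -0.73], [0.01, -1.09, 0.07, -0.21, 1.10], [-0.01, 1.33, -0.08, 0.25, -1.35]] + [[-0.00, 0.0, 0.00, -0.00, 0.00], [0.0, -0.00, -0.00, 0.00, -0.00], [0.0, -0.00, -0.00, 0.00, -0.00], [-0.0, 0.00, 0.00, -0.00, 0.0], [0.00, -0.00, -0.00, 0.00, -0.00]]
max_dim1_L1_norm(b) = 8.24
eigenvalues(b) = [(3.01+2.21j), (3.01-2.21j), (-0+0j), (-2.64+0.65j), (-2.64-0.65j)]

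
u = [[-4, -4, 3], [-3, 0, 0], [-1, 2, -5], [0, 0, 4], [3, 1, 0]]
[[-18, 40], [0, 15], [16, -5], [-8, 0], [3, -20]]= u@[[0, -5], [3, -5], [-2, 0]]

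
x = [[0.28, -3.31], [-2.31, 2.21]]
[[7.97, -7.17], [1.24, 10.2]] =x@[[-3.09, -2.55], [-2.67, 1.95]]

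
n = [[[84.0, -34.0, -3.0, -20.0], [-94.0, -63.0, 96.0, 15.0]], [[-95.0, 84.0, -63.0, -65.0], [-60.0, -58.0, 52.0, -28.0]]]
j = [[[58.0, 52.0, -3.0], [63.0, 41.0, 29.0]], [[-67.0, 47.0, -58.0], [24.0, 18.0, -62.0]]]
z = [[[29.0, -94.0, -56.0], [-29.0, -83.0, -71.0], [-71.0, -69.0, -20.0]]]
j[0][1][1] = 41.0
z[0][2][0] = -71.0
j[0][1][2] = 29.0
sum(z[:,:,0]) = -71.0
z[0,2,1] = -69.0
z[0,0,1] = -94.0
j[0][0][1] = 52.0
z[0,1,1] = -83.0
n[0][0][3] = -20.0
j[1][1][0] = 24.0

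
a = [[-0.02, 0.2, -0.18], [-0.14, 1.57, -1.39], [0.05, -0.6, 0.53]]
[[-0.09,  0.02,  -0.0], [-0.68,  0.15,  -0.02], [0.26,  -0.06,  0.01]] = a @ [[0.15, -0.18, -0.25], [-0.12, 0.07, 0.07], [0.34, -0.01, 0.12]]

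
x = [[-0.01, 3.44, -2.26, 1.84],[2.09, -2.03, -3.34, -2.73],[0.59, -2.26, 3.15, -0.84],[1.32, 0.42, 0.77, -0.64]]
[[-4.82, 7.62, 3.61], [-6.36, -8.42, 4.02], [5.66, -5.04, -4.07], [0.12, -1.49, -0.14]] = x @ [[-0.55, -0.84, 0.34], [-0.5, 1.40, 0.40], [1.62, -0.05, -1.11], [0.30, 1.46, -0.15]]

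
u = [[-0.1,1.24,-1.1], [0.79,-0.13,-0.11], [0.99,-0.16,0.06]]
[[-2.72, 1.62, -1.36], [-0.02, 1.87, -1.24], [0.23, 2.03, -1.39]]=u @ [[-0.01,2.16,-1.53],  [-1.04,0.07,-0.49],  [1.30,-1.59,0.82]]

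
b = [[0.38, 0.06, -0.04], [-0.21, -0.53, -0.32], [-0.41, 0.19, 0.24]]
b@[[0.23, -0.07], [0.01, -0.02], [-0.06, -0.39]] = [[0.09, -0.01], [-0.03, 0.15], [-0.11, -0.07]]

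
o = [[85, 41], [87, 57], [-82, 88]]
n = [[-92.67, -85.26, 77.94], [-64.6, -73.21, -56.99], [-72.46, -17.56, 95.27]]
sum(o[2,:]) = 6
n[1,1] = -73.21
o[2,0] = -82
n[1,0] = -64.6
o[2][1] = 88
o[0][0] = 85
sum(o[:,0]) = 90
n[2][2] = 95.27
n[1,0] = -64.6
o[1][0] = 87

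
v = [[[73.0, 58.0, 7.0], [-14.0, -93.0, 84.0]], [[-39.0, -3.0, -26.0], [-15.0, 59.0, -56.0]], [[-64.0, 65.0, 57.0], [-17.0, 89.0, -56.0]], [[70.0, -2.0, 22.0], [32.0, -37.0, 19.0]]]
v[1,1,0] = -15.0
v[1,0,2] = -26.0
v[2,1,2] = -56.0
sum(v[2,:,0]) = -81.0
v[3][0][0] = 70.0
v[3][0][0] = 70.0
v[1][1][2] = -56.0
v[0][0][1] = 58.0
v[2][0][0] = -64.0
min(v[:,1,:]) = -93.0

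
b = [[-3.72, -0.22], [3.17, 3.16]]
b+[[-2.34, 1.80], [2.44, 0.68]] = [[-6.06, 1.58], [5.61, 3.84]]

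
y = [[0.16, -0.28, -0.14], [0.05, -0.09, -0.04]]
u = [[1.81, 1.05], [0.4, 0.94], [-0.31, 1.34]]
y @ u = [[0.22, -0.28], [0.07, -0.09]]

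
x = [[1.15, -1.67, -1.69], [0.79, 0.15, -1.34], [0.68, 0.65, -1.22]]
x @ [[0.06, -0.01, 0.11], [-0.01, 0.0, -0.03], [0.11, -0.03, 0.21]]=[[-0.1,0.04,-0.18], [-0.1,0.03,-0.20], [-0.1,0.03,-0.20]]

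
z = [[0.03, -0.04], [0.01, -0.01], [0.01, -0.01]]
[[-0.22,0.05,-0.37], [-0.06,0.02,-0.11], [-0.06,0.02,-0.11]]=z@ [[-1.8, 1.48, -5.61], [4.24, -0.07, 4.93]]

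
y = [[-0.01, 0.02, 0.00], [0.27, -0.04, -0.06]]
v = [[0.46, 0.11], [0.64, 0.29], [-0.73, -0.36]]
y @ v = [[0.01, 0.00], [0.14, 0.04]]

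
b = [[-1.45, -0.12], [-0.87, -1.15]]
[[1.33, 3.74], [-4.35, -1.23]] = b @[[-1.31,  -2.85], [4.77,  3.23]]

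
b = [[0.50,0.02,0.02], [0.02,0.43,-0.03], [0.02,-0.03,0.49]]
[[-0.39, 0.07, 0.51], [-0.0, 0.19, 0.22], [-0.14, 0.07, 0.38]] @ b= [[-0.18, 0.01, 0.24], [0.01, 0.08, 0.1], [-0.06, 0.02, 0.18]]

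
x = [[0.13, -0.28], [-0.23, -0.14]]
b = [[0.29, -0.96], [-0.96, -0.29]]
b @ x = [[0.26, 0.05], [-0.06, 0.31]]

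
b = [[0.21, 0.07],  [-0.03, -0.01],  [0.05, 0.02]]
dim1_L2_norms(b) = [0.22, 0.03, 0.05]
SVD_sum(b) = [[0.21,0.07], [-0.03,-0.01], [0.05,0.02]] + [[0.00,-0.00],  [-0.00,0.0],  [-0.0,0.00]]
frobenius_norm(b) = 0.23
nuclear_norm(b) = 0.23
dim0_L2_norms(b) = [0.22, 0.07]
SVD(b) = [[-0.96,  0.23], [0.14,  -0.03], [-0.23,  -0.97]] @ diag([0.22997944802693865, 0.0030746520493592985]) @ [[-0.95, -0.32], [0.32, -0.95]]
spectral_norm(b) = 0.23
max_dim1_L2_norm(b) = 0.22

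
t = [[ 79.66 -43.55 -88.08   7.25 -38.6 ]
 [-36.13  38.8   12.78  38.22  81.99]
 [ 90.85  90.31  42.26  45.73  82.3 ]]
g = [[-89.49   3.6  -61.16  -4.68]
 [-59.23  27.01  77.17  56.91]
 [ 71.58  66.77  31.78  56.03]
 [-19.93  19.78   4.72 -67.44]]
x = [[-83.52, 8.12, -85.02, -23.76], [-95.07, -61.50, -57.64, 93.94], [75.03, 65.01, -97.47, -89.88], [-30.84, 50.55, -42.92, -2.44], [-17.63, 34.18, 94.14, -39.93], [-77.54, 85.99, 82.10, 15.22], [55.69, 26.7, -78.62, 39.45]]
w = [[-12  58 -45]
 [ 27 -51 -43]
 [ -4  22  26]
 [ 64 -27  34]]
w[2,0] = -4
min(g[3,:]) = -67.44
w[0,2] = -45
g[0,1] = 3.6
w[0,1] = 58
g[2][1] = 66.77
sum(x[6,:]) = 43.22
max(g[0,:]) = 3.6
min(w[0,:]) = -45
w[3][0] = 64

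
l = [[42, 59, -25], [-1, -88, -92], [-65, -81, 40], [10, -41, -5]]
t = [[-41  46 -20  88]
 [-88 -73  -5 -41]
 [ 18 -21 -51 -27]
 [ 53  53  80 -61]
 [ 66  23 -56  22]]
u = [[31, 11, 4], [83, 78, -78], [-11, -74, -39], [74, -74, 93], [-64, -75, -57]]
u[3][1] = -74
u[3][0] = 74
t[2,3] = -27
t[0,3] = 88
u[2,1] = -74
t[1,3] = -41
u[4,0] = -64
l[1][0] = -1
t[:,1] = [46, -73, -21, 53, 23]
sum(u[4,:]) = -196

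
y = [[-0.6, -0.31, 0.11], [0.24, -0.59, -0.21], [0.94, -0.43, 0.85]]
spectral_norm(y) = 1.39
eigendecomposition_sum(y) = [[(0.04-0j), (-0.03-0j), (0.08+0j)],[(-0.06+0j), 0.04+0.00j, (-0.11-0j)],[(0.48-0j), (-0.34-0j), 0.90+0.00j]] + [[-0.32+0.14j, (-0.14-0.27j), 0.01-0.04j],[(0.15+0.37j), -0.32+0.15j, (-0.05-0.02j)],[(0.23+0.07j), -0.04+0.20j, (-0.03+0.02j)]] + [[(-0.32-0.14j), -0.14+0.27j, 0.01+0.04j], [0.15-0.37j, -0.32-0.15j, -0.05+0.02j], [0.23-0.07j, -0.04-0.20j, (-0.03-0.02j)]]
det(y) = 0.53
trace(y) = -0.34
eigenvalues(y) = [(0.99+0j), (-0.66+0.31j), (-0.66-0.31j)]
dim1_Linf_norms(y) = [0.6, 0.59, 0.94]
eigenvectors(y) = [[(0.09+0j),(-0.01-0.6j),(-0.01+0.6j)], [-0.12+0.00j,-0.69+0.00j,-0.69-0.00j], [0.99+0.00j,-0.25+0.32j,-0.25-0.32j]]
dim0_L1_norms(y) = [1.78, 1.33, 1.17]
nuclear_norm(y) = 2.63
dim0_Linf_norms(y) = [0.94, 0.59, 0.85]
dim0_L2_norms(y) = [1.14, 0.79, 0.88]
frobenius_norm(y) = 1.65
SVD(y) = [[-0.22,0.71,-0.67],[0.19,0.71,0.68],[0.96,0.02,-0.29]] @ diag([1.3887321872516827, 0.6886927089387651, 0.5532858797635651]) @ [[0.78, -0.33, 0.54],  [-0.34, -0.94, -0.08],  [0.53, -0.13, -0.84]]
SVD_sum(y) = [[-0.24, 0.1, -0.16], [0.21, -0.09, 0.14], [1.03, -0.44, 0.72]] + [[-0.17,-0.46,-0.04], [-0.17,-0.45,-0.04], [-0.0,-0.01,-0.0]] + [[-0.20, 0.05, 0.31], [0.2, -0.05, -0.32], [-0.09, 0.02, 0.13]]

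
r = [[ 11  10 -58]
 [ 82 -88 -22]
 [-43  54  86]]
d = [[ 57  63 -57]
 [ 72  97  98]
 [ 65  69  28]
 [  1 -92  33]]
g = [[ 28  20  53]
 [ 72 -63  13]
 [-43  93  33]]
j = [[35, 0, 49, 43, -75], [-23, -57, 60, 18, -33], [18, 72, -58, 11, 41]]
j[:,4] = [-75, -33, 41]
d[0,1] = 63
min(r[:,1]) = -88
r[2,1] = 54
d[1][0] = 72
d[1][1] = 97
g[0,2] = 53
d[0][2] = -57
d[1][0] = 72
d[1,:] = [72, 97, 98]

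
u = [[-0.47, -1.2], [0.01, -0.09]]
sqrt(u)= [[0.00+0.69j, 1.18j], [0.00-0.01j, 0.00+0.32j]]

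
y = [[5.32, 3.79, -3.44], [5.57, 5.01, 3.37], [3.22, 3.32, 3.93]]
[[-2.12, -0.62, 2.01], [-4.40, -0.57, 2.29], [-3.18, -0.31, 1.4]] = y@[[-0.48, -0.06, 0.25], [-0.15, -0.06, 0.18], [-0.29, 0.02, -0.0]]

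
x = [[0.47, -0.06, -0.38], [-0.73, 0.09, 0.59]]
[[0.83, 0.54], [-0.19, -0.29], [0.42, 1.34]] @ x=[[-0.0, -0.0, 0.0], [0.12, -0.01, -0.1], [-0.78, 0.1, 0.63]]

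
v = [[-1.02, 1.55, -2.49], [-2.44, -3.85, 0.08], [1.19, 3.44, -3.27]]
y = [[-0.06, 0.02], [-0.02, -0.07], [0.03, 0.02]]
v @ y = [[-0.04, -0.18],[0.23, 0.22],[-0.24, -0.28]]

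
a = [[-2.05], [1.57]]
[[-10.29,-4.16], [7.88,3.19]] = a @ [[5.02, 2.03]]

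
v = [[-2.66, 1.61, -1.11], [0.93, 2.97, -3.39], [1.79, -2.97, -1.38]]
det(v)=38.948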